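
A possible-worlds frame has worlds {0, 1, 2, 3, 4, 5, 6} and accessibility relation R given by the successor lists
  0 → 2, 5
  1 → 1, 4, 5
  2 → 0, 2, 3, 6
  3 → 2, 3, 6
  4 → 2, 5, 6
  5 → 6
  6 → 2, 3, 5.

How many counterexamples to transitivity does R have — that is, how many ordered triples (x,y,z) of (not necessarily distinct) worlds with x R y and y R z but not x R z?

21

Enumerating: (0,2,0), (0,2,3), (0,2,6), (0,5,6), (1,4,2), (1,4,6), (1,5,6), (2,0,5), (2,6,5), (3,2,0), (3,6,5), (4,2,0), … and 9 more.
Total: 21.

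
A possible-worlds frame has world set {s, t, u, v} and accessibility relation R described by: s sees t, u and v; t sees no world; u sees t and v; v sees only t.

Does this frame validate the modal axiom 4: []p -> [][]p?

Yes

The schema 4 characterises exactly the transitive frames.
Transitive: yes — every two-step R-path is closed by a direct edge.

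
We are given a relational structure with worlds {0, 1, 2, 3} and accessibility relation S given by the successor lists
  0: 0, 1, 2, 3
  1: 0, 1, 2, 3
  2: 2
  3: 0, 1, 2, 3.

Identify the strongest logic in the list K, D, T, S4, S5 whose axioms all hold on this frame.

Serial (axiom D): yes — every world has a successor (e.g. 0 S 0).
Reflexive (axiom T): yes — every world is S-related to itself.
Transitive (axiom 4): yes — every two-step S-path is closed by a direct edge.
Euclidean (axiom 5): no — 0 S 2 and 0 S 1, but not 2 S 1.
So F validates K, D, T, S4; S5 would additionally require S to be Euclidean. The strongest is S4.

S4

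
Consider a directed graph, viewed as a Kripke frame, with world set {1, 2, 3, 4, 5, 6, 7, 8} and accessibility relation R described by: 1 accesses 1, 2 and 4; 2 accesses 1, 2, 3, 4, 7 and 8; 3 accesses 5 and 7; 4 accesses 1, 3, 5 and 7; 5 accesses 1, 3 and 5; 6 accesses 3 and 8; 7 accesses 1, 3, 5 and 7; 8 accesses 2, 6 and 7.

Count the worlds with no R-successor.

0

R is serial; there are no such worlds.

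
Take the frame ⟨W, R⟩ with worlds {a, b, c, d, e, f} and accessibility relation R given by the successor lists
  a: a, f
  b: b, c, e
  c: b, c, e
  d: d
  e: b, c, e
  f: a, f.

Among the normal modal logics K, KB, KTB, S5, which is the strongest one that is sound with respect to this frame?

S5

Symmetric (axiom B): yes — every pair in R has its reverse in R.
Reflexive (axiom T): yes — every world is R-related to itself.
Euclidean (axiom 5): yes — any two successors of a common world are R-related.
So F validates K, KB, KTB, S5. The strongest is S5.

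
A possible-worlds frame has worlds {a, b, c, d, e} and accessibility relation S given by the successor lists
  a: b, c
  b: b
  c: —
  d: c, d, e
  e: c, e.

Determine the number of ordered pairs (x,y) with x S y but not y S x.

Enumerating: (a,b), (a,c), (d,c), (d,e), (e,c).

5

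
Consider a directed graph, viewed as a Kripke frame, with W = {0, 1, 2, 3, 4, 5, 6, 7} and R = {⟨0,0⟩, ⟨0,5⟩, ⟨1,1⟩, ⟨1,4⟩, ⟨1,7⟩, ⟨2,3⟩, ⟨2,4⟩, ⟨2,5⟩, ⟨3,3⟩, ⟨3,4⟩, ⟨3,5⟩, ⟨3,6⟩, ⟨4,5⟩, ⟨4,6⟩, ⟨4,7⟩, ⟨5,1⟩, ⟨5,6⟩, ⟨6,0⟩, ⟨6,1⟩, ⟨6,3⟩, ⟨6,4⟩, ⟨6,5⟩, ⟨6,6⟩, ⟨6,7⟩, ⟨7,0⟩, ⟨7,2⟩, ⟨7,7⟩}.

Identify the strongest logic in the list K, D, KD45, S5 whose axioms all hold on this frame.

Serial (axiom D): yes — every world has a successor (e.g. 0 R 0).
Euclidean (axiom 5): no — 1 R 7 and 1 R 4, but not 7 R 4.
Transitive (axiom 4): no — 0 R 5 and 5 R 1, but not 0 R 1.
Reflexive (axiom T): no — 2 is not related to itself.
So F validates K, D; KD45 would additionally require R to be Euclidean and transitive. The strongest is D.

D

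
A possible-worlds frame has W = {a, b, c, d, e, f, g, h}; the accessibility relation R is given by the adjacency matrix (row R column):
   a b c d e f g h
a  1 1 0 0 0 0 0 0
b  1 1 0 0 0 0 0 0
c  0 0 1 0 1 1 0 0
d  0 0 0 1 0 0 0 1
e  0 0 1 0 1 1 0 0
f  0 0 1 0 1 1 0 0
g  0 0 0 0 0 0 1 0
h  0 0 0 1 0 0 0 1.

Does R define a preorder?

Reflexive: yes — every world is R-related to itself.
Transitive: yes — every two-step R-path is closed by a direct edge.
So R is a preorder.

Yes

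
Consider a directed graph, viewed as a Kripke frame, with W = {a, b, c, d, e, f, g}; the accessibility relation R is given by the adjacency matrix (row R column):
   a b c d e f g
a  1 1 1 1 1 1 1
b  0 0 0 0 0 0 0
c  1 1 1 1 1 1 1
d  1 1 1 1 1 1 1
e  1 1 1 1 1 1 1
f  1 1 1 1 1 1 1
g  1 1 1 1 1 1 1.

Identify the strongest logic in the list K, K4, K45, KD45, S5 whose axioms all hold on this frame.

K4

Transitive (axiom 4): yes — every two-step R-path is closed by a direct edge.
Euclidean (axiom 5): no — a R b and a R c, but not b R c.
Serial (axiom D): no — b has no R-successor.
Reflexive (axiom T): no — b is not related to itself.
So F validates K, K4; K45 would additionally require R to be Euclidean. The strongest is K4.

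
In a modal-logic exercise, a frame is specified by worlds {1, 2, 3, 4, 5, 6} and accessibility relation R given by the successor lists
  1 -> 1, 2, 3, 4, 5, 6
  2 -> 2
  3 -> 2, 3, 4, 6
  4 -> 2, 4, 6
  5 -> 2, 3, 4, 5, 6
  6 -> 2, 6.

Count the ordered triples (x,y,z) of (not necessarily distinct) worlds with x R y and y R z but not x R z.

R is transitive; there are no such tuples.

0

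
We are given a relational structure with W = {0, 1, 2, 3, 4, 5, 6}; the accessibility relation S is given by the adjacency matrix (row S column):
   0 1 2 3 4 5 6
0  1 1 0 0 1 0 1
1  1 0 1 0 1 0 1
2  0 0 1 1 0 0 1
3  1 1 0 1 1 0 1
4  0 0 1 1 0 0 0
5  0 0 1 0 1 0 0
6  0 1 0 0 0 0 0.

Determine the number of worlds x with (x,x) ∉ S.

Enumerating: 1, 4, 5, 6.

4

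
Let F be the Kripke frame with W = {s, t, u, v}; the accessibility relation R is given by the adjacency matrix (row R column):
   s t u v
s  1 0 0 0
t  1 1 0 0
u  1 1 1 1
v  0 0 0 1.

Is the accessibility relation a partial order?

Yes

Reflexive: yes — every world is R-related to itself.
Transitive: yes — every two-step R-path is closed by a direct edge.
Antisymmetric: yes — no distinct pair is related both ways.
So R is a partial order.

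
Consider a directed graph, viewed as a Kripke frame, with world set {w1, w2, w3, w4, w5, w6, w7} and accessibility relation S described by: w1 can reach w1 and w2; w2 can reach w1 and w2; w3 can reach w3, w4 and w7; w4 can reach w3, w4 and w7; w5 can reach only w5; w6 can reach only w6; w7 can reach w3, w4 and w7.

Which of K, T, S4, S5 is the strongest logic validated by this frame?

Reflexive (axiom T): yes — every world is S-related to itself.
Transitive (axiom 4): yes — every two-step S-path is closed by a direct edge.
Euclidean (axiom 5): yes — any two successors of a common world are S-related.
So F validates K, T, S4, S5. The strongest is S5.

S5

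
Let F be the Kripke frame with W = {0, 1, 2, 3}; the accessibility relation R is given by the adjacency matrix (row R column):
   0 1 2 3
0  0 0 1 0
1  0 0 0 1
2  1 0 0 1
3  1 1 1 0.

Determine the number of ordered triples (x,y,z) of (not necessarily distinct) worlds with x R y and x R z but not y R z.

12

Enumerating: (0,2,2), (1,3,3), (2,0,0), (2,0,3), (2,3,3), (3,0,0), (3,0,1), (3,1,0), (3,1,1), (3,1,2), (3,2,1), (3,2,2).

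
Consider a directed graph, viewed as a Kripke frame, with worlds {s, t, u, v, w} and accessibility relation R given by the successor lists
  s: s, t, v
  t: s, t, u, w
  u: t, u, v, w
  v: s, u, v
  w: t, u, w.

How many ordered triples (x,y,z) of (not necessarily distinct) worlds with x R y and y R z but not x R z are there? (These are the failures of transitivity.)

12

Enumerating: (s,t,u), (s,t,w), (s,v,u), (t,s,v), (t,u,v), (u,t,s), (u,v,s), (v,s,t), (v,u,t), (v,u,w), (w,t,s), (w,u,v).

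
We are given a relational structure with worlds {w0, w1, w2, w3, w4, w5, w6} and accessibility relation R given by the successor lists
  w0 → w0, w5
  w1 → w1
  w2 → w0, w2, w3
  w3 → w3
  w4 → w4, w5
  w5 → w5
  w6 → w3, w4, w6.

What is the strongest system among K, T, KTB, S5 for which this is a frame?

Reflexive (axiom T): yes — every world is R-related to itself.
Symmetric (axiom B): no — w0 R w5 but not w5 R w0.
Euclidean (axiom 5): no — w2 R w0 and w2 R w3, but not w0 R w3.
So F validates K, T; KTB would additionally require R to be symmetric. The strongest is T.

T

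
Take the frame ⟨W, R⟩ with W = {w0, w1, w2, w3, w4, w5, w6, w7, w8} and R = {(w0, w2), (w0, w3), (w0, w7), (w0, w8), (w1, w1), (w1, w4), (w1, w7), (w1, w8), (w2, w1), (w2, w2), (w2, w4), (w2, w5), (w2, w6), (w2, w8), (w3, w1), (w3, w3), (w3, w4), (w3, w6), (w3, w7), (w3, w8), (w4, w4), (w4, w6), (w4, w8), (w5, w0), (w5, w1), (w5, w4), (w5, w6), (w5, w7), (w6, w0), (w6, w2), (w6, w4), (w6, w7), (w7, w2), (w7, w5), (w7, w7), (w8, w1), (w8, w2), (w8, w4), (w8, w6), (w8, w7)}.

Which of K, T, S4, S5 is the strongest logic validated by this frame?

Reflexive (axiom T): no — w0 is not related to itself.
Transitive (axiom 4): no — w0 R w2 and w2 R w1, but not w0 R w1.
Euclidean (axiom 5): no — w0 R w2 and w0 R w3, but not w2 R w3.
So F validates K; T would additionally require R to be reflexive. The strongest is K.

K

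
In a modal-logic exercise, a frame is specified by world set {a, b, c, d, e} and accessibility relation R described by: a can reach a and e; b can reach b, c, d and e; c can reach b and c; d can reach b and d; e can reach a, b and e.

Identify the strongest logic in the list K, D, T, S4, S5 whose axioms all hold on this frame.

T

Serial (axiom D): yes — every world has a successor (e.g. a R a).
Reflexive (axiom T): yes — every world is R-related to itself.
Transitive (axiom 4): no — a R e and e R b, but not a R b.
Euclidean (axiom 5): no — b R c and b R d, but not c R d.
So F validates K, D, T; S4 would additionally require R to be transitive. The strongest is T.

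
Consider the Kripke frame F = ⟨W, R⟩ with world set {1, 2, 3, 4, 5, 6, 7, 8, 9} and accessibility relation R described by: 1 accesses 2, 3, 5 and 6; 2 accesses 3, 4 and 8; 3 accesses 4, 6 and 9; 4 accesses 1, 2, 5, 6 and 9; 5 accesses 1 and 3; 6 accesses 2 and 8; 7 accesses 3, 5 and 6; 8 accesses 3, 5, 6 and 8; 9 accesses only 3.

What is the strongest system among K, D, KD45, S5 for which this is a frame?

D

Serial (axiom D): yes — every world has a successor (e.g. 1 R 2).
Euclidean (axiom 5): no — 1 R 2 and 1 R 5, but not 2 R 5.
Transitive (axiom 4): no — 1 R 2 and 2 R 4, but not 1 R 4.
Reflexive (axiom T): no — 1 is not related to itself.
So F validates K, D; KD45 would additionally require R to be Euclidean and transitive. The strongest is D.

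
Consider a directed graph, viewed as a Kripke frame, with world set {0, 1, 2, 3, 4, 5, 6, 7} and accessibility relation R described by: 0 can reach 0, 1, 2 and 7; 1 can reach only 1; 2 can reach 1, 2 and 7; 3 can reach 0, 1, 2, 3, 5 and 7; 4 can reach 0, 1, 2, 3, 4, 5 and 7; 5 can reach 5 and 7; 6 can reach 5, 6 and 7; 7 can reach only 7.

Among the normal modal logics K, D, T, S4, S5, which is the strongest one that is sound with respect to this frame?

Serial (axiom D): yes — every world has a successor (e.g. 0 R 0).
Reflexive (axiom T): yes — every world is R-related to itself.
Transitive (axiom 4): yes — every two-step R-path is closed by a direct edge.
Euclidean (axiom 5): no — 0 R 1 and 0 R 2, but not 1 R 2.
So F validates K, D, T, S4; S5 would additionally require R to be Euclidean. The strongest is S4.

S4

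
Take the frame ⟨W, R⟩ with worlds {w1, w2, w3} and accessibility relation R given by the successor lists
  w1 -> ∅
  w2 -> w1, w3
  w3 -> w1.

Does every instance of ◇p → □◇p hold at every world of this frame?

Axiom 5 corresponds to the accessibility relation being Euclidean.
Euclidean: no — w2 R w1 and w2 R w3, but not w1 R w3.

No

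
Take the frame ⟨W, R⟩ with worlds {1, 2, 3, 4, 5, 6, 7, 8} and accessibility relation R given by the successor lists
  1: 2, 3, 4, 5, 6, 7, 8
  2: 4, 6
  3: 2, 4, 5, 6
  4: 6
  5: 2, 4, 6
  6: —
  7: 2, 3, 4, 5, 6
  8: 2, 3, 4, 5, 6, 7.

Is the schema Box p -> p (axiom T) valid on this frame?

The schema T characterises exactly the reflexive frames.
Reflexive: no — 1 is not related to itself.

No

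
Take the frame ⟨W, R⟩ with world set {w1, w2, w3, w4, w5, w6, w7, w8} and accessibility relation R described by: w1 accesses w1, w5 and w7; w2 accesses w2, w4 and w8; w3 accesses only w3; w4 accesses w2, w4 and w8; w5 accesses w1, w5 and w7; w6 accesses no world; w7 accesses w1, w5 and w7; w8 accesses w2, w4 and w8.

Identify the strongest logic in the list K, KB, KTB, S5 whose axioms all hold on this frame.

KB

Symmetric (axiom B): yes — every pair in R has its reverse in R.
Reflexive (axiom T): no — w6 is not related to itself.
Euclidean (axiom 5): yes — any two successors of a common world are R-related.
So F validates K, KB; KTB would additionally require R to be reflexive. The strongest is KB.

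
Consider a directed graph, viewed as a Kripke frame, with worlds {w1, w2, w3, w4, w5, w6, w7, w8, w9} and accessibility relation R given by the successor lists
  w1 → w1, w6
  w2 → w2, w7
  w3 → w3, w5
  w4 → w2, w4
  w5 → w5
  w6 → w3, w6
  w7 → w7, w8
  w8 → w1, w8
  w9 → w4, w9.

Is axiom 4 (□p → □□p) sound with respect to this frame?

No

The schema 4 characterises exactly the transitive frames.
Transitive: no — w1 R w6 and w6 R w3, but not w1 R w3.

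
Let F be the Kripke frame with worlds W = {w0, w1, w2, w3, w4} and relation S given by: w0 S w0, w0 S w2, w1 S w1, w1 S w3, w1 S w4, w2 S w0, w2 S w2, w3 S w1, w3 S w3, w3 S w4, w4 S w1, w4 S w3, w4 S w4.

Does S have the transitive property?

Transitive: yes — every two-step S-path is closed by a direct edge.

Yes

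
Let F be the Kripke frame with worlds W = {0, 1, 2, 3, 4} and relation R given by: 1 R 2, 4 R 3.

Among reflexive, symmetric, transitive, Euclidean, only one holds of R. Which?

Reflexive: no — 0 is not related to itself.
Symmetric: no — 1 R 2 but not 2 R 1.
Transitive: yes — every two-step R-path is closed by a direct edge.
Euclidean: no — 1 R 2 and 1 R 2, but not 2 R 2.
Only transitive holds.

transitive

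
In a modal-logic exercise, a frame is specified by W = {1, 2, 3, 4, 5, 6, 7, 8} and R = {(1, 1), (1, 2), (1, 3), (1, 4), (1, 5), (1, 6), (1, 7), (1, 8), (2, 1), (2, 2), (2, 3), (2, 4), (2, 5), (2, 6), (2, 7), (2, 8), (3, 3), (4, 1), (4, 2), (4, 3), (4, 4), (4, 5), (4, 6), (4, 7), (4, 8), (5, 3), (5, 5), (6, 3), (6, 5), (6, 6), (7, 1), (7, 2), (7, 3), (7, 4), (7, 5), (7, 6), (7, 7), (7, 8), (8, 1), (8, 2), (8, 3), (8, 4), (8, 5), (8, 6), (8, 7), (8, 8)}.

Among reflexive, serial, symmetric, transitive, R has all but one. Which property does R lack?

symmetric

Reflexive: yes — every world is R-related to itself.
Serial: yes — every world has a successor (e.g. 1 R 1).
Symmetric: no — 1 R 3 but not 3 R 1.
Transitive: yes — every two-step R-path is closed by a direct edge.
Only symmetric fails.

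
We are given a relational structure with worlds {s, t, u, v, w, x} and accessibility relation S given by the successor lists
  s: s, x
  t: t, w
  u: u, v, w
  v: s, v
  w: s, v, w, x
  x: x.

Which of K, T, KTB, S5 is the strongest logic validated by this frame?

T

Reflexive (axiom T): yes — every world is S-related to itself.
Symmetric (axiom B): no — s S x but not x S s.
Euclidean (axiom 5): no — u S v and u S w, but not v S w.
So F validates K, T; KTB would additionally require S to be symmetric. The strongest is T.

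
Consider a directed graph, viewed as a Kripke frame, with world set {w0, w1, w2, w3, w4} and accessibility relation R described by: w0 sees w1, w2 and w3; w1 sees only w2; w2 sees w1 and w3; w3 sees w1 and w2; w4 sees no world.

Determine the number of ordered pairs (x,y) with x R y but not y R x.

4

Enumerating: (w0,w1), (w0,w2), (w0,w3), (w3,w1).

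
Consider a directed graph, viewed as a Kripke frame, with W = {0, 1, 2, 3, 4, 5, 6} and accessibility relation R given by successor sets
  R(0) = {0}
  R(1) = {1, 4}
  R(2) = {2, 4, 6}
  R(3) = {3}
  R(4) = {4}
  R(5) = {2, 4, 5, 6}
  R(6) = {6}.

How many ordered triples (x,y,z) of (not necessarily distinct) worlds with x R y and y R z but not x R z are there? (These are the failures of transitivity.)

0

R is transitive; there are no such tuples.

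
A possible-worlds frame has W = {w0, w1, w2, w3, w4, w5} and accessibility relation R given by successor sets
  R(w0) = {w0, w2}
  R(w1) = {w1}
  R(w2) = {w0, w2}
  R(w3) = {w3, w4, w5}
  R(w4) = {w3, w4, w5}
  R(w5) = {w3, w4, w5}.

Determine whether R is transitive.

Yes

Transitive: yes — every two-step R-path is closed by a direct edge.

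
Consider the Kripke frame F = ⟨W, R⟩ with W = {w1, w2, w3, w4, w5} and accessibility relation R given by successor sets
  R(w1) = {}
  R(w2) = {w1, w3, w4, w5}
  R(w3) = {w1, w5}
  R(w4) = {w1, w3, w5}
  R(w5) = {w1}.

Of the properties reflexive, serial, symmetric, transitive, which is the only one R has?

Reflexive: no — w1 is not related to itself.
Serial: no — w1 has no R-successor.
Symmetric: no — w2 R w1 but not w1 R w2.
Transitive: yes — every two-step R-path is closed by a direct edge.
Only transitive holds.

transitive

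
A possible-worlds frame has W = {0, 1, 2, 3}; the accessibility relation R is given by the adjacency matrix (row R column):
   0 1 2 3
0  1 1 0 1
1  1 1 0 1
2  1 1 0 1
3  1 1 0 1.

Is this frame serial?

Yes

Serial: yes — every world has a successor (e.g. 0 R 0).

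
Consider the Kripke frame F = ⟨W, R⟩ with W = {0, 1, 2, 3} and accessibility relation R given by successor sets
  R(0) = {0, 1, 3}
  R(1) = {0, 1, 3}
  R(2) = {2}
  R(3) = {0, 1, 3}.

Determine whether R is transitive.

Yes

Transitive: yes — every two-step R-path is closed by a direct edge.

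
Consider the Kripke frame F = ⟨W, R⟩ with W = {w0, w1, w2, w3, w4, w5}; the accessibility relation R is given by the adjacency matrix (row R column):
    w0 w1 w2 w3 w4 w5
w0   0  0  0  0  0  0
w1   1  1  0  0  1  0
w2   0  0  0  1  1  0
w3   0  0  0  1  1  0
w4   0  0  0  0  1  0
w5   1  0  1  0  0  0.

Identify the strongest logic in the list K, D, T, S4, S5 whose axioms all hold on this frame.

K

Serial (axiom D): no — w0 has no R-successor.
Reflexive (axiom T): no — w0 is not related to itself.
Transitive (axiom 4): no — w5 R w2 and w2 R w3, but not w5 R w3.
Euclidean (axiom 5): no — w1 R w0 and w1 R w4, but not w0 R w4.
So F validates K; D would additionally require R to be serial. The strongest is K.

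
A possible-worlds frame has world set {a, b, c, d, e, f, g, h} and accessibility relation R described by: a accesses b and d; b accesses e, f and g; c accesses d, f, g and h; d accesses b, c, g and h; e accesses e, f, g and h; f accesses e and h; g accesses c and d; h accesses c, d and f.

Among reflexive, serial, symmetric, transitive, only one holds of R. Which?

Reflexive: no — a is not related to itself.
Serial: yes — every world has a successor (e.g. a R b).
Symmetric: no — a R b but not b R a.
Transitive: no — a R b and b R e, but not a R e.
Only serial holds.

serial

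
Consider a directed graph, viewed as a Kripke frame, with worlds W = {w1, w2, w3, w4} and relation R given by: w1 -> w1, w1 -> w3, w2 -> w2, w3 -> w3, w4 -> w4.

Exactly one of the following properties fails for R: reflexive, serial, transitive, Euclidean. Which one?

Euclidean

Reflexive: yes — every world is R-related to itself.
Serial: yes — every world has a successor (e.g. w1 R w1).
Transitive: yes — every two-step R-path is closed by a direct edge.
Euclidean: no — w1 R w3 and w1 R w1, but not w3 R w1.
Only Euclidean fails.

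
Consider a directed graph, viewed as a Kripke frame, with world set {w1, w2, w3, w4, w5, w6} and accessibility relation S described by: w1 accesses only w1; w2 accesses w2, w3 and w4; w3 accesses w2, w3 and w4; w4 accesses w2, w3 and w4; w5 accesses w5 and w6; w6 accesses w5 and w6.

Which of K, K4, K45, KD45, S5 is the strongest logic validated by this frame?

S5

Transitive (axiom 4): yes — every two-step S-path is closed by a direct edge.
Euclidean (axiom 5): yes — any two successors of a common world are S-related.
Serial (axiom D): yes — every world has a successor (e.g. w1 S w1).
Reflexive (axiom T): yes — every world is S-related to itself.
So F validates K, K4, K45, KD45, S5. The strongest is S5.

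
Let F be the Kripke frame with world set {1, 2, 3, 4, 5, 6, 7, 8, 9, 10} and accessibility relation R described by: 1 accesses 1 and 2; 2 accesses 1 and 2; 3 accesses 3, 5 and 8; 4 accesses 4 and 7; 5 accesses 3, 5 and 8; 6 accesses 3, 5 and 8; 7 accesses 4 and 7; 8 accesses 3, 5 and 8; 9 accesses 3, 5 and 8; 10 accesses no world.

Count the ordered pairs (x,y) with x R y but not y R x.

6

Enumerating: (6,3), (6,5), (6,8), (9,3), (9,5), (9,8).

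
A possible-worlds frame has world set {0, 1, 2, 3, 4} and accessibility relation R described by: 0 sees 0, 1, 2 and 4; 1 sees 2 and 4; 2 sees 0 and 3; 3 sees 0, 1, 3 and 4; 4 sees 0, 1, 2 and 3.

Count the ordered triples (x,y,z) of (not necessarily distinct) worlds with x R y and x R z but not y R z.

22

Enumerating: (0,1,0), (0,1,1), (0,2,1), (0,2,2), (0,2,4), (0,4,4), (1,2,2), (1,2,4), (1,4,4), (2,0,3), (3,0,3), (3,1,0), … and 10 more.
Total: 22.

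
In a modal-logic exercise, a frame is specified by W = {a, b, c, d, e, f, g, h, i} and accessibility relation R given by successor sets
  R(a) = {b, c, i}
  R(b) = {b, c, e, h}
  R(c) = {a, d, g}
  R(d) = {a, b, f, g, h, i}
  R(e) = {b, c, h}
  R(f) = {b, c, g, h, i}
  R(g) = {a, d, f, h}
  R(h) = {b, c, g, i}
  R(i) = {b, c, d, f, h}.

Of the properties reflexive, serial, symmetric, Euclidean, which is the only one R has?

Reflexive: no — a is not related to itself.
Serial: yes — every world has a successor (e.g. a R b).
Symmetric: no — a R b but not b R a.
Euclidean: no — a R b and a R i, but not b R i.
Only serial holds.

serial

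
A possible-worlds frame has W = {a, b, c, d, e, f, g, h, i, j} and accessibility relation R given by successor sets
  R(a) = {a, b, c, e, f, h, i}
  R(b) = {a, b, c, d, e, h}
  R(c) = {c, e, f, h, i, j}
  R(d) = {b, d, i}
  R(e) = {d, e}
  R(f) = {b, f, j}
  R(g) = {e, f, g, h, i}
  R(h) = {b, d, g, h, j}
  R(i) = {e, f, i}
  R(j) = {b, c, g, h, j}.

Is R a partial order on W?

Reflexive: yes — every world is R-related to itself.
Transitive: no — a R b and b R d, but not a R d.
Antisymmetric: no — a R b and b R a with a ≠ b.
So R is not a partial order.

No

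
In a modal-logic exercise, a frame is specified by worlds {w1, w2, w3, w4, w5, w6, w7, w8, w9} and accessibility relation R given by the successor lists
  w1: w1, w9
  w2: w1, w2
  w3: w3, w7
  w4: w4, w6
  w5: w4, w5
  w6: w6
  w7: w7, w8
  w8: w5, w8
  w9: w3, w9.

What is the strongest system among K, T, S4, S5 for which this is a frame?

T

Reflexive (axiom T): yes — every world is R-related to itself.
Transitive (axiom 4): no — w1 R w9 and w9 R w3, but not w1 R w3.
Euclidean (axiom 5): no — w1 R w9 and w1 R w1, but not w9 R w1.
So F validates K, T; S4 would additionally require R to be transitive. The strongest is T.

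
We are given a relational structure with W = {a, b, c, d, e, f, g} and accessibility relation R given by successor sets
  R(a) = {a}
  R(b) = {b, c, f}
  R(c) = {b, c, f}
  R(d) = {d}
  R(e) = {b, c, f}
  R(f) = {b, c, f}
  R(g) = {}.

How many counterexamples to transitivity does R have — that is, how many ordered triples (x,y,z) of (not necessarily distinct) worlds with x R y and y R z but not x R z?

0

R is transitive; there are no such tuples.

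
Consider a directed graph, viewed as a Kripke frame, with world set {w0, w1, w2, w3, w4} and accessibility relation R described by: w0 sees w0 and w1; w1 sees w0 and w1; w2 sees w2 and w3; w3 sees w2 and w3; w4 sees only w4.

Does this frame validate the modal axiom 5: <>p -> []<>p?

The schema 5 characterises exactly the Euclidean frames.
Euclidean: yes — any two successors of a common world are R-related.

Yes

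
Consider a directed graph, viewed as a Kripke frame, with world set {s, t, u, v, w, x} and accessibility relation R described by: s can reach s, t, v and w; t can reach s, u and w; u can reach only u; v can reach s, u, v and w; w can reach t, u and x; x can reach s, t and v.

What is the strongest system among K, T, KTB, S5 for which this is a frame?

K

Reflexive (axiom T): no — t is not related to itself.
Symmetric (axiom B): no — s R w but not w R s.
Euclidean (axiom 5): no — s R t and s R v, but not t R v.
So F validates K; T would additionally require R to be reflexive. The strongest is K.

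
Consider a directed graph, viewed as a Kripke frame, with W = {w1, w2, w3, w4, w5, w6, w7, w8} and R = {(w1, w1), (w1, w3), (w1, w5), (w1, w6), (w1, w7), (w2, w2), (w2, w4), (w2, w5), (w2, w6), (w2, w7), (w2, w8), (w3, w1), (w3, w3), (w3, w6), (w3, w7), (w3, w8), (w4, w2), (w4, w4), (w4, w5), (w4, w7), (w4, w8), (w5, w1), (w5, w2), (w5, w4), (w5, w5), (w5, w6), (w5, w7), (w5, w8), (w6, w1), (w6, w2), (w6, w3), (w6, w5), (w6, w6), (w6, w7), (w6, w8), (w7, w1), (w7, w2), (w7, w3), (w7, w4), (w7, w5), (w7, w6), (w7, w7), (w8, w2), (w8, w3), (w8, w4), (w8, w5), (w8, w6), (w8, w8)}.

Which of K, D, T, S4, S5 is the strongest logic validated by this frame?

Serial (axiom D): yes — every world has a successor (e.g. w1 R w1).
Reflexive (axiom T): yes — every world is R-related to itself.
Transitive (axiom 4): no — w1 R w3 and w3 R w8, but not w1 R w8.
Euclidean (axiom 5): no — w1 R w3 and w1 R w5, but not w3 R w5.
So F validates K, D, T; S4 would additionally require R to be transitive. The strongest is T.

T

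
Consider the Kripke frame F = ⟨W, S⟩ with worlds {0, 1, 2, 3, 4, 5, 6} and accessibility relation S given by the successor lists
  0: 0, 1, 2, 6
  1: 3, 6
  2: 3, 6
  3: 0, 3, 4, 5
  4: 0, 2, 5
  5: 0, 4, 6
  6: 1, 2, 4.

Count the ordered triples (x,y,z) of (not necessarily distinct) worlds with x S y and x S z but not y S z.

40

Enumerating: (0,1,0), (0,1,1), (0,1,2), (0,2,0), (0,2,1), (0,2,2), (0,6,0), (0,6,6), (1,3,6), (1,6,3), (1,6,6), (2,3,6), … and 28 more.
Total: 40.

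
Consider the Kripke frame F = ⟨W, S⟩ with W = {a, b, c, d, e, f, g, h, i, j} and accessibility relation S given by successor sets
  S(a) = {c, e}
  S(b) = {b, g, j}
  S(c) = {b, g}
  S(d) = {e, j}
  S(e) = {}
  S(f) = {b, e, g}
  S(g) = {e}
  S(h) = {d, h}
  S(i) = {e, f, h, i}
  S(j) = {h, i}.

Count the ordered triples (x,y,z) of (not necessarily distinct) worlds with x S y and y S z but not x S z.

18

Enumerating: (a,c,b), (a,c,g), (b,g,e), (b,j,h), (b,j,i), (c,b,j), (c,g,e), (d,j,h), (d,j,i), (f,b,j), (h,d,e), (h,d,j), (i,f,b), (i,f,g), (i,h,d), (j,h,d), (j,i,e), (j,i,f).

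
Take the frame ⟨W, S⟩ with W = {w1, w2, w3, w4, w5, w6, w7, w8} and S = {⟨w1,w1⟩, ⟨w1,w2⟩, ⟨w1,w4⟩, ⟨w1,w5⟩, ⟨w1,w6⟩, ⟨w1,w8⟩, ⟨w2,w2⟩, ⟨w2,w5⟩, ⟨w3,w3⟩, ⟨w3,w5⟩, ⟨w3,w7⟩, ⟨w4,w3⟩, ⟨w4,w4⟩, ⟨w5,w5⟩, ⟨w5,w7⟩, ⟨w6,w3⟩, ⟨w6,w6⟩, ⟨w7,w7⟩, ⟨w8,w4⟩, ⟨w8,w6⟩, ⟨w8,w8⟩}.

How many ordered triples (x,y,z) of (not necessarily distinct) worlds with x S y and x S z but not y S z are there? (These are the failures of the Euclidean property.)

33

Enumerating: (w1,w2,w1), (w1,w2,w4), (w1,w2,w6), (w1,w2,w8), (w1,w4,w1), (w1,w4,w2), (w1,w4,w5), (w1,w4,w6), (w1,w4,w8), (w1,w5,w1), (w1,w5,w2), (w1,w5,w4), … and 21 more.
Total: 33.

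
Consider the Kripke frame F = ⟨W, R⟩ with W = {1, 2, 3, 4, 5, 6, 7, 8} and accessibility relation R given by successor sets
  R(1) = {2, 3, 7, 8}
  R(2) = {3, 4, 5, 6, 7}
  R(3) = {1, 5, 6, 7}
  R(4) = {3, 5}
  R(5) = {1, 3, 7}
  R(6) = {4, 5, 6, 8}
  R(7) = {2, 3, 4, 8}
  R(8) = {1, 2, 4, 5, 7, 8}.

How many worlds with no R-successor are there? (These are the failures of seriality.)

0

R is serial; there are no such worlds.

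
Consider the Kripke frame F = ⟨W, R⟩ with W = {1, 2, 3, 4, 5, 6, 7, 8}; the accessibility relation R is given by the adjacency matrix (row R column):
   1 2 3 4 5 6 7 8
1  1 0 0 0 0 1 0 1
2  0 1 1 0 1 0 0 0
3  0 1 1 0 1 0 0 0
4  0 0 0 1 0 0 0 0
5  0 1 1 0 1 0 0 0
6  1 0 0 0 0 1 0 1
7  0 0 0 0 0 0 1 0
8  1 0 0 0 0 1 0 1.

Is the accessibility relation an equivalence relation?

Reflexive: yes — every world is R-related to itself.
Symmetric: yes — every pair in R has its reverse in R.
Transitive: yes — every two-step R-path is closed by a direct edge.
So R is an equivalence relation.

Yes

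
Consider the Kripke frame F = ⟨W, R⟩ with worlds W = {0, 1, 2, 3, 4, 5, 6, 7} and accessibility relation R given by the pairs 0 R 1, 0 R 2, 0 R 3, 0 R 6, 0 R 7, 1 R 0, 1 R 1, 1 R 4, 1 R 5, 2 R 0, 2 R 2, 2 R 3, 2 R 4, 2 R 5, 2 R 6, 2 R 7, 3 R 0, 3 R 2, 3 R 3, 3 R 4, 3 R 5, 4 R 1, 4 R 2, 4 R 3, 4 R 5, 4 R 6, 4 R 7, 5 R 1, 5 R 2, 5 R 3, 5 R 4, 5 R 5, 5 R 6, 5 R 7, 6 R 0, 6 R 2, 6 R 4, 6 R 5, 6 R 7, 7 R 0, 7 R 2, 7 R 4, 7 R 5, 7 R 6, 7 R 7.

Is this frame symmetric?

Symmetric: yes — every pair in R has its reverse in R.

Yes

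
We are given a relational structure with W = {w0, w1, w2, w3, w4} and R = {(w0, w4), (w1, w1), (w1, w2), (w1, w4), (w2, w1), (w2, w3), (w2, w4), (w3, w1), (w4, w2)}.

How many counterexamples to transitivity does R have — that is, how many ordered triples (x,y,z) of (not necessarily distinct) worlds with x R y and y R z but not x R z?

Enumerating: (w0,w4,w2), (w1,w2,w3), (w2,w1,w2), (w2,w4,w2), (w3,w1,w2), (w3,w1,w4), (w4,w2,w1), (w4,w2,w3), (w4,w2,w4).

9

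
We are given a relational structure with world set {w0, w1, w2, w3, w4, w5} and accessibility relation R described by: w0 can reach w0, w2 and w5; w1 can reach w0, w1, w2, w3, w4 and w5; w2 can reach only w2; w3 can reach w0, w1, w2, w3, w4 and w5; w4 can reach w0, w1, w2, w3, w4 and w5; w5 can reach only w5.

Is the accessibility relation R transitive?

Yes

Transitive: yes — every two-step R-path is closed by a direct edge.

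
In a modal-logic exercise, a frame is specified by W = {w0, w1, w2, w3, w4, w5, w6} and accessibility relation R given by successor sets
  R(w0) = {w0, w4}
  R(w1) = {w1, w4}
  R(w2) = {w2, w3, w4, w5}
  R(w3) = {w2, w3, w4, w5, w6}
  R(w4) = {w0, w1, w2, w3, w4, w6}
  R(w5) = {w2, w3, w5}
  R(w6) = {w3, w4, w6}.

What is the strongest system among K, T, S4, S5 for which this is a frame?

T

Reflexive (axiom T): yes — every world is R-related to itself.
Transitive (axiom 4): no — w0 R w4 and w4 R w1, but not w0 R w1.
Euclidean (axiom 5): no — w2 R w4 and w2 R w5, but not w4 R w5.
So F validates K, T; S4 would additionally require R to be transitive. The strongest is T.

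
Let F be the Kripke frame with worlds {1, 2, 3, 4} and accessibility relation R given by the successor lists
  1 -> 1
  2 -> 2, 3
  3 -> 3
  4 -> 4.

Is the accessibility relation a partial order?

Yes

Reflexive: yes — every world is R-related to itself.
Transitive: yes — every two-step R-path is closed by a direct edge.
Antisymmetric: yes — no distinct pair is related both ways.
So R is a partial order.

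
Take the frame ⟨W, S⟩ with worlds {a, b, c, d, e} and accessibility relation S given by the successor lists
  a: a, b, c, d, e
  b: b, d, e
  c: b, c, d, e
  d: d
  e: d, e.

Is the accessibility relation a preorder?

Yes

Reflexive: yes — every world is S-related to itself.
Transitive: yes — every two-step S-path is closed by a direct edge.
So S is a preorder.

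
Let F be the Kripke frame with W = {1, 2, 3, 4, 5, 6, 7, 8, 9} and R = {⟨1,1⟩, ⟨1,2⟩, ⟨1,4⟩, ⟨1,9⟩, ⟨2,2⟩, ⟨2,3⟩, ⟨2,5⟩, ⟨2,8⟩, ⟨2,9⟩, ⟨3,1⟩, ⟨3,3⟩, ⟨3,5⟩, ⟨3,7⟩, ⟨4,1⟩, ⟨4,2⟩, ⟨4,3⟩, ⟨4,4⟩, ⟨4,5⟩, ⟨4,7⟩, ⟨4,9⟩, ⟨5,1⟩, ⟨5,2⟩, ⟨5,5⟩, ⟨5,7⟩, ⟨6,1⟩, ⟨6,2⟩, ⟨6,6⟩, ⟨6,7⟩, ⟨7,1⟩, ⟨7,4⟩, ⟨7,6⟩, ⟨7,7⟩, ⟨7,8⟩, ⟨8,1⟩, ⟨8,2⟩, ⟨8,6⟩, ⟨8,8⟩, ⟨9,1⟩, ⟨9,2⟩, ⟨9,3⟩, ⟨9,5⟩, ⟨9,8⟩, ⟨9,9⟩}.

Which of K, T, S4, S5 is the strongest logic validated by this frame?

T

Reflexive (axiom T): yes — every world is R-related to itself.
Transitive (axiom 4): no — 1 R 2 and 2 R 3, but not 1 R 3.
Euclidean (axiom 5): no — 1 R 2 and 1 R 4, but not 2 R 4.
So F validates K, T; S4 would additionally require R to be transitive. The strongest is T.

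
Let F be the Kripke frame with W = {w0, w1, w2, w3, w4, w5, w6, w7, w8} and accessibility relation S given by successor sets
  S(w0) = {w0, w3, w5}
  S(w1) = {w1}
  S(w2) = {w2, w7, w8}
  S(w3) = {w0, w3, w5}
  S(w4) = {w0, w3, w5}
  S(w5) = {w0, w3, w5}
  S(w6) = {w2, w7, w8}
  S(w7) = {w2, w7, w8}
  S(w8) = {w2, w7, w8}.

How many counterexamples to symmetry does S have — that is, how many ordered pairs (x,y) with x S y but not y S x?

6

Enumerating: (w4,w0), (w4,w3), (w4,w5), (w6,w2), (w6,w7), (w6,w8).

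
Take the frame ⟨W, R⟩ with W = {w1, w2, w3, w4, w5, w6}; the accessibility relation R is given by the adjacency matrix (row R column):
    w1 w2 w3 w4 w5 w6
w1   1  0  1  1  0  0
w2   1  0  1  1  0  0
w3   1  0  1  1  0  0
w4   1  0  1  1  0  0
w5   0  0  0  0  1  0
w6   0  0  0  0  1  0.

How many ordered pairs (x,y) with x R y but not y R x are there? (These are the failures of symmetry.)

4

Enumerating: (w2,w1), (w2,w3), (w2,w4), (w6,w5).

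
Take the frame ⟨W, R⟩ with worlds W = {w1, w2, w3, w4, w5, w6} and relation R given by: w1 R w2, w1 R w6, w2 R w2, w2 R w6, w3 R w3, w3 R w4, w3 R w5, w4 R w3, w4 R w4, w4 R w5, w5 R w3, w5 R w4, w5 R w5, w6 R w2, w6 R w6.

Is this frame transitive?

Transitive: yes — every two-step R-path is closed by a direct edge.

Yes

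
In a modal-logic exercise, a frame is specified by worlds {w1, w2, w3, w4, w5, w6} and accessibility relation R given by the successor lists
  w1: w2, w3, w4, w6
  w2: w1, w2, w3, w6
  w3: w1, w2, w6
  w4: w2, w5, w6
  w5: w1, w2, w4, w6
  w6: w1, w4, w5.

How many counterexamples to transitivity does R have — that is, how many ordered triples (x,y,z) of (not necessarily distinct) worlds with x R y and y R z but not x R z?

Enumerating: (w1,w2,w1), (w1,w3,w1), (w1,w4,w5), (w1,w6,w1), (w1,w6,w5), (w2,w1,w4), (w2,w6,w4), (w2,w6,w5), (w3,w1,w3), (w3,w1,w4), (w3,w2,w3), (w3,w6,w4), … and 18 more.
Total: 30.

30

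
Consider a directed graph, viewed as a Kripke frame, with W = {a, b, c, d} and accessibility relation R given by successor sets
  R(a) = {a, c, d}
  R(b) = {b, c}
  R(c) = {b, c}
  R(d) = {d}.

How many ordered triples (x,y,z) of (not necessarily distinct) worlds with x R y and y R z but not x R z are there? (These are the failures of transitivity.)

Enumerating: (a,c,b).

1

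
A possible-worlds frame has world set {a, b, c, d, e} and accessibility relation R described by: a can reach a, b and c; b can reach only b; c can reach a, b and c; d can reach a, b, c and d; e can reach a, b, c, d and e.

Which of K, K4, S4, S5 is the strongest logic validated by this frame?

S4

Transitive (axiom 4): yes — every two-step R-path is closed by a direct edge.
Reflexive (axiom T): yes — every world is R-related to itself.
Euclidean (axiom 5): no — a R b and a R c, but not b R c.
So F validates K, K4, S4; S5 would additionally require R to be Euclidean. The strongest is S4.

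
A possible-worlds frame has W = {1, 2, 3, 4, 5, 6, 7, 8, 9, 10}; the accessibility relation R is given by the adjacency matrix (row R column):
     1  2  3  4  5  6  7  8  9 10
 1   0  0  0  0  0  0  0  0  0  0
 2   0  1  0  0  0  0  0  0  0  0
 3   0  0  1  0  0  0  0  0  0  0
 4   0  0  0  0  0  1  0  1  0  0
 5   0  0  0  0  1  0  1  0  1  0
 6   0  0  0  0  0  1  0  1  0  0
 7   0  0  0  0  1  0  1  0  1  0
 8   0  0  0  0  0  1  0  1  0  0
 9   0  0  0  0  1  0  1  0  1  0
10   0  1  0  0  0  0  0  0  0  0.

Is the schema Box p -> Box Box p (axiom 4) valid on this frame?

The schema 4 characterises exactly the transitive frames.
Transitive: yes — every two-step R-path is closed by a direct edge.

Yes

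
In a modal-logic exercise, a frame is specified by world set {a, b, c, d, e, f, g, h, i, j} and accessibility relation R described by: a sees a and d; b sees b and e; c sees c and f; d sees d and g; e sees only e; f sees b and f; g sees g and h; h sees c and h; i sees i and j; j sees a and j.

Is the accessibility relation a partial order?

No

Reflexive: yes — every world is R-related to itself.
Transitive: no — a R d and d R g, but not a R g.
Antisymmetric: yes — no distinct pair is related both ways.
So R is not a partial order.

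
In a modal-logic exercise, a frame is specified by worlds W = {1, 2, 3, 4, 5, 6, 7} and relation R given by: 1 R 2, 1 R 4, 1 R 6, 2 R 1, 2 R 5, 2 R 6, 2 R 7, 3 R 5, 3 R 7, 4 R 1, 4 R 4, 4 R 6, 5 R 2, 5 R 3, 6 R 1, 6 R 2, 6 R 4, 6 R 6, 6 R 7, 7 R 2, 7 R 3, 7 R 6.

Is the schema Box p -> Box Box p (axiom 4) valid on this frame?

The schema 4 characterises exactly the transitive frames.
Transitive: no — 1 R 2 and 2 R 5, but not 1 R 5.

No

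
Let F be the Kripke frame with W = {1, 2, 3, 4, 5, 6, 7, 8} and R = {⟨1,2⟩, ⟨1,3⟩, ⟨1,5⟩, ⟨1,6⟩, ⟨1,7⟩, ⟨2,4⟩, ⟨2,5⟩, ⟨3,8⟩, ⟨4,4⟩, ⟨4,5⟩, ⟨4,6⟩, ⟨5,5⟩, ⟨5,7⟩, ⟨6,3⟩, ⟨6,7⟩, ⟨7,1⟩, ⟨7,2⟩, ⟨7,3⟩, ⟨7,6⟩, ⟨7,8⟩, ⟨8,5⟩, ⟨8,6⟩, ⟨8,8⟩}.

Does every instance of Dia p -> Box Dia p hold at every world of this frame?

No

By correspondence theory, 5 is valid on a frame iff R is Euclidean.
Euclidean: no — 1 R 2 and 1 R 3, but not 2 R 3.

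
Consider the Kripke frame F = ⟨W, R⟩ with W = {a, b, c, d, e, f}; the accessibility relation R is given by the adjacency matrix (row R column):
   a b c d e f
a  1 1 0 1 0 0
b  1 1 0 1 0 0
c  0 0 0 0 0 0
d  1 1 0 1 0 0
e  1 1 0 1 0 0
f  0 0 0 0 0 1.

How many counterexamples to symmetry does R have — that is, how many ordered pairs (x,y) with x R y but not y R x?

Enumerating: (e,a), (e,b), (e,d).

3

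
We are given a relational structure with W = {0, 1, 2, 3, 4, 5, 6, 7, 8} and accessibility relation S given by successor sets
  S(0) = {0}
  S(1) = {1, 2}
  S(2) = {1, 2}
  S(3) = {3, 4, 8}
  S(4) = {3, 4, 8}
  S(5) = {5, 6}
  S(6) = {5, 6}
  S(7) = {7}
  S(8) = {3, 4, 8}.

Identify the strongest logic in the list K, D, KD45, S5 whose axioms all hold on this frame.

S5

Serial (axiom D): yes — every world has a successor (e.g. 0 S 0).
Euclidean (axiom 5): yes — any two successors of a common world are S-related.
Transitive (axiom 4): yes — every two-step S-path is closed by a direct edge.
Reflexive (axiom T): yes — every world is S-related to itself.
So F validates K, D, KD45, S5. The strongest is S5.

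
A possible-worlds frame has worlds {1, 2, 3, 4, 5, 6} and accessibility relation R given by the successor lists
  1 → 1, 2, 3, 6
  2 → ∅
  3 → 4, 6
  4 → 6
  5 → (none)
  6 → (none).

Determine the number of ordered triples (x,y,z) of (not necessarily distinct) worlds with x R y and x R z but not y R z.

15

Enumerating: (1,2,1), (1,2,2), (1,2,3), (1,2,6), (1,3,1), (1,3,2), (1,3,3), (1,6,1), (1,6,2), (1,6,3), (1,6,6), (3,4,4), (3,6,4), (3,6,6), (4,6,6).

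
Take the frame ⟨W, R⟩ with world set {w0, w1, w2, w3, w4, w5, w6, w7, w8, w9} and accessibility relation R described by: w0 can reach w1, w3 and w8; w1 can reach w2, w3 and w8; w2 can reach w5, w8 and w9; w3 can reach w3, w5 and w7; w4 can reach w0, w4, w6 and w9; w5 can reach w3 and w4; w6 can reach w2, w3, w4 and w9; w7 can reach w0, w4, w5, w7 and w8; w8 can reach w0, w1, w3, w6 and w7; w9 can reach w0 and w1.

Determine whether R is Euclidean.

Euclidean: no — w0 R w3 and w0 R w1, but not w3 R w1.

No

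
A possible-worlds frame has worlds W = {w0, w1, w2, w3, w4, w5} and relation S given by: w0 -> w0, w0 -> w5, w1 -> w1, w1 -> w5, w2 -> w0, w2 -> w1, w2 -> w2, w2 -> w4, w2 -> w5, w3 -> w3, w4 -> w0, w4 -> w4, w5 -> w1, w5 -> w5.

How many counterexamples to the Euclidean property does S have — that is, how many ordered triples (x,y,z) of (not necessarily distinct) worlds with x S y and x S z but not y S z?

Enumerating: (w0,w5,w0), (w2,w0,w1), (w2,w0,w2), (w2,w0,w4), (w2,w1,w0), (w2,w1,w2), (w2,w1,w4), (w2,w4,w1), (w2,w4,w2), (w2,w4,w5), (w2,w5,w0), (w2,w5,w2), (w2,w5,w4), (w4,w0,w4).

14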